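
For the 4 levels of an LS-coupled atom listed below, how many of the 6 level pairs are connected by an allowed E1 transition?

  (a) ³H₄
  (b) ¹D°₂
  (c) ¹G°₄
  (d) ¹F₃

2

(a)–(b): forbidden (ΔS, ΔL, ΔJ).
(a)–(c): forbidden (ΔS).
(a)–(d): forbidden (parity, ΔS, ΔL).
(b)–(c): forbidden (parity, ΔL, ΔJ).
(b)–(d): allowed.
(c)–(d): allowed.
Allowed pairs: 2 of 6.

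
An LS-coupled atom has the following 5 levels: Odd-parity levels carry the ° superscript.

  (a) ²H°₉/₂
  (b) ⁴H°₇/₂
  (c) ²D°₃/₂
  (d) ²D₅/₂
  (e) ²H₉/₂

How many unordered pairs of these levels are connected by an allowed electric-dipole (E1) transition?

(a)–(b): forbidden (parity, ΔS).
(a)–(c): forbidden (parity, ΔL, ΔJ).
(a)–(d): forbidden (ΔL, ΔJ).
(a)–(e): allowed.
(b)–(c): forbidden (parity, ΔS, ΔL, ΔJ).
(b)–(d): forbidden (ΔS, ΔL).
(b)–(e): forbidden (ΔS).
(c)–(d): allowed.
(c)–(e): forbidden (ΔL, ΔJ).
(d)–(e): forbidden (parity, ΔL, ΔJ).
Allowed pairs: 2 of 10.

2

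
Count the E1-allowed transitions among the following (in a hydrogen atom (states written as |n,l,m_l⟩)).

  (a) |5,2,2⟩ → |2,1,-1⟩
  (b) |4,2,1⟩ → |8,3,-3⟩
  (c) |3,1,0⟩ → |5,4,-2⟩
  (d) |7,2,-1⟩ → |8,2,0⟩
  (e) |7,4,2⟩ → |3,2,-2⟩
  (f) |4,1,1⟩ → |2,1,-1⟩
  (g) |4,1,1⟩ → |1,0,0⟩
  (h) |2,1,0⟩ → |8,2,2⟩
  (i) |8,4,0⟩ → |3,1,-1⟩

1

(a) forbidden — Δm_l = -3 (E1 requires Δm_l = 0, ±1)
(b) forbidden — Δm_l = -4 (E1 requires Δm_l = 0, ±1)
(c) forbidden — Δl = +3 (E1 requires Δl = ±1); Δm_l = -2 (E1 requires Δm_l = 0, ±1)
(d) forbidden — Δl = +0 (E1 requires Δl = ±1)
(e) forbidden — Δl = -2 (E1 requires Δl = ±1); Δm_l = -4 (E1 requires Δm_l = 0, ±1)
(f) forbidden — Δl = +0 (E1 requires Δl = ±1); Δm_l = -2 (E1 requires Δm_l = 0, ±1)
(g) allowed
(h) forbidden — Δm_l = +2 (E1 requires Δm_l = 0, ±1)
(i) forbidden — Δl = -3 (E1 requires Δl = ±1)
Total allowed: 1 of 9.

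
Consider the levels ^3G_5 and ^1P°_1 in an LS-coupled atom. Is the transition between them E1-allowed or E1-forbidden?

Reading off the term symbols: S 1→0, L 4→1, J 5→1, parity even→odd.
Parity must change: even → odd — ✓.
ΔS = 0: S: 1 → 0 — ✗.
ΔL = 0, ±1 (not L=0↔0): L: 4 → 1, ΔL = -3 — ✗.
ΔJ = 0, ±1 (not J=0↔0): J: 5 → 1, ΔJ = -4 — ✗.
Rule(s) violated: ΔS, ΔL, ΔJ.

forbidden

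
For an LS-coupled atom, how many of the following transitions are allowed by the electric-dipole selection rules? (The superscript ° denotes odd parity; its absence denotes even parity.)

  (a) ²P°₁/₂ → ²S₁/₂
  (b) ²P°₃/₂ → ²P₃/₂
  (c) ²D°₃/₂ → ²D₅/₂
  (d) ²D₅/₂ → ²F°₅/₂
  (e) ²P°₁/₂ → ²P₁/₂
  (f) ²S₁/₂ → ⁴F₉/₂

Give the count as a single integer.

5

(a) allowed
(b) allowed
(c) allowed
(d) allowed
(e) allowed
(f) forbidden (parity, ΔS, ΔL, ΔJ fail)
Total allowed: 5 of 6.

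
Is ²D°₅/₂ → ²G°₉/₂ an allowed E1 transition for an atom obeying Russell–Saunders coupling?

forbidden

Parity must change: odd → odd — violated.
ΔS = 0: S: 1/2 → 1/2 — satisfied.
ΔL = 0, ±1 (not L=0↔0): L: 2 → 4, ΔL = +2 — violated.
ΔJ = 0, ±1 (not J=0↔0): J: 5/2 → 9/2, ΔJ = +2 — violated.
Rule(s) violated: parity, ΔL, ΔJ.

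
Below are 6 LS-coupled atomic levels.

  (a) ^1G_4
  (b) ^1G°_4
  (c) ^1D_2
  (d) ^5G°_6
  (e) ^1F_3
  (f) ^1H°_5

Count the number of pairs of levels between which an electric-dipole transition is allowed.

(a)–(b): allowed.
(a)–(c): forbidden (parity, ΔL, ΔJ).
(a)–(d): forbidden (ΔS, ΔJ).
(a)–(e): forbidden (parity).
(a)–(f): allowed.
(b)–(c): forbidden (ΔL, ΔJ).
(b)–(d): forbidden (parity, ΔS, ΔJ).
(b)–(e): allowed.
(b)–(f): forbidden (parity).
(c)–(d): forbidden (ΔS, ΔL, ΔJ).
(c)–(e): forbidden (parity).
(c)–(f): forbidden (ΔL, ΔJ).
(d)–(e): forbidden (ΔS, ΔJ).
(d)–(f): forbidden (parity, ΔS).
(e)–(f): forbidden (ΔL, ΔJ).
Allowed pairs: 3 of 15.

3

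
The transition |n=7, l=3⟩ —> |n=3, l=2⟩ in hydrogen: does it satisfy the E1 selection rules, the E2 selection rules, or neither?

Δl = 2 − 3 = -1; l_i + l_f = 5.
E1 (Δl = ±1): satisfied.
E2 (Δl = 0,±2, l_i+l_f ≥ 2): not satisfied.

E1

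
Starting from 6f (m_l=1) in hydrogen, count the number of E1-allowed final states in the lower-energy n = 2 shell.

E1 requires l_f ∈ {2, 4}, but neither lies in [0, 1], so no final state is reachable.
Total: 0.

0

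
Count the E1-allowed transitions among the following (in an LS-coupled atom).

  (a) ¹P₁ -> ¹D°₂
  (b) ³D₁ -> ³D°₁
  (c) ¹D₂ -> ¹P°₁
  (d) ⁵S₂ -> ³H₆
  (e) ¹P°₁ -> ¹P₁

4

(a) allowed
(b) allowed
(c) allowed
(d) forbidden (parity, ΔS, ΔL, ΔJ fail)
(e) allowed
Total allowed: 4 of 5.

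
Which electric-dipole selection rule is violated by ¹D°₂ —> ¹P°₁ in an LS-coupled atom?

Parity must change: odd → odd — fails.
ΔL = 0, ±1 (not L=0↔0): L: 2 → 1, ΔL = -1 — passes.
ΔS = 0: S: 0 → 0 — passes.
ΔJ = 0, ±1 (not J=0↔0): J: 2 → 1, ΔJ = -1 — passes.

parity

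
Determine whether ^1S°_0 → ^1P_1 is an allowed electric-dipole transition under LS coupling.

Reading off the term symbols: S 0→0, L 0→1, J 0→1, parity odd→even.
Parity must change: odd → even — ✓.
ΔS = 0: S: 0 → 0 — ✓.
ΔL = 0, ±1 (not L=0↔0): L: 0 → 1, ΔL = +1 — ✓.
ΔJ = 0, ±1 (not J=0↔0): J: 0 → 1, ΔJ = +1 — ✓.
All four E1 rules are satisfied.

allowed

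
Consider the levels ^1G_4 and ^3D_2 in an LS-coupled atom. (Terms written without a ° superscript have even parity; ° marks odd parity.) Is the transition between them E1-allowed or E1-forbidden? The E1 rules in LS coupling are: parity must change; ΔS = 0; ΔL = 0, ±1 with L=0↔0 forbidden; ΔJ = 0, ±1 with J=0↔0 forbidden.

forbidden

ΔJ = 0, ±1 (not J=0↔0): J: 4 → 2, ΔJ = -2 — violated.
ΔS = 0: S: 0 → 1 — violated.
ΔL = 0, ±1 (not L=0↔0): L: 4 → 2, ΔL = -2 — violated.
Parity must change: even → even — violated.
Rule(s) violated: parity, ΔS, ΔL, ΔJ.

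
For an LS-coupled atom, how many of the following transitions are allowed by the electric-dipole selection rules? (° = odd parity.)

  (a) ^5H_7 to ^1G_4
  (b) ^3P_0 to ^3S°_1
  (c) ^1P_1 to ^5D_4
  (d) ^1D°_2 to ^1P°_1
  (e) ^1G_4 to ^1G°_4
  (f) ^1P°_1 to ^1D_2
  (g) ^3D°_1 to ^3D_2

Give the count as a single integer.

4

(a) forbidden (parity, ΔS, ΔJ fail)
(b) allowed
(c) forbidden (parity, ΔS, ΔJ fail)
(d) forbidden (parity fails)
(e) allowed
(f) allowed
(g) allowed
Total allowed: 4 of 7.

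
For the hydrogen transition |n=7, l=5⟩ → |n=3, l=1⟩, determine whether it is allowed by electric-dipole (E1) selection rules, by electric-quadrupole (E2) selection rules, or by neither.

Δl = 1 − 5 = -4; l_i + l_f = 6.
E1 (Δl = ±1): not satisfied.
E2 (Δl = 0,±2, l_i+l_f ≥ 2): not satisfied.

neither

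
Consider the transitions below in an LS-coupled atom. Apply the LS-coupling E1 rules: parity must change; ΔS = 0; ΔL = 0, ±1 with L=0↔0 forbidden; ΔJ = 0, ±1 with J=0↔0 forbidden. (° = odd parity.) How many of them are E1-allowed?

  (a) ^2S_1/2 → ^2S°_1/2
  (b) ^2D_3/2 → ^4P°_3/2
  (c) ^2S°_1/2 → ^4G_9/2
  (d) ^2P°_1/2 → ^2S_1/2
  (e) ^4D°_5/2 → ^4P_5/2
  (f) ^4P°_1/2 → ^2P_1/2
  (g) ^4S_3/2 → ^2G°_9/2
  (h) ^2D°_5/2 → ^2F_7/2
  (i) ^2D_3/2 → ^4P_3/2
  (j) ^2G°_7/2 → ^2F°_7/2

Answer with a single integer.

3

(a) forbidden (ΔL fails)
(b) forbidden (ΔS fails)
(c) forbidden (ΔS, ΔL, ΔJ fail)
(d) allowed
(e) allowed
(f) forbidden (ΔS fails)
(g) forbidden (ΔS, ΔL, ΔJ fail)
(h) allowed
(i) forbidden (parity, ΔS fail)
(j) forbidden (parity fails)
Total allowed: 3 of 10.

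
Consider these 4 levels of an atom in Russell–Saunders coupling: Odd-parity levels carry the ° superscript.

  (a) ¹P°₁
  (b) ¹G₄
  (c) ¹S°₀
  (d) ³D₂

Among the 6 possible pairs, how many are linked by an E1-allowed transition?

0

(a)–(b): forbidden (ΔL, ΔJ).
(a)–(c): forbidden (parity).
(a)–(d): forbidden (ΔS).
(b)–(c): forbidden (ΔL, ΔJ).
(b)–(d): forbidden (parity, ΔS, ΔL, ΔJ).
(c)–(d): forbidden (ΔS, ΔL, ΔJ).
Allowed pairs: 0 of 6.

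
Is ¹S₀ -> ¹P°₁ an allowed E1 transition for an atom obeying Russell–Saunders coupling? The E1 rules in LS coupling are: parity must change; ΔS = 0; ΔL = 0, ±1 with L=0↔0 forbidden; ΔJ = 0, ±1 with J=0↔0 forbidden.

allowed

Parity must change: even → odd — satisfied.
ΔS = 0: S: 0 → 0 — satisfied.
ΔL = 0, ±1 (not L=0↔0): L: 0 → 1, ΔL = +1 — satisfied.
ΔJ = 0, ±1 (not J=0↔0): J: 0 → 1, ΔJ = +1 — satisfied.
All four E1 rules are satisfied.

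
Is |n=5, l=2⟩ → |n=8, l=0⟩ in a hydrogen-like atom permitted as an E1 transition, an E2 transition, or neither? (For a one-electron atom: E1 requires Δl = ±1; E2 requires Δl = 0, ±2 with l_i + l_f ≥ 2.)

E2

Δl = 0 − 2 = -2; l_i + l_f = 2.
E1 (Δl = ±1): not satisfied.
E2 (Δl = 0,±2, l_i+l_f ≥ 2): satisfied.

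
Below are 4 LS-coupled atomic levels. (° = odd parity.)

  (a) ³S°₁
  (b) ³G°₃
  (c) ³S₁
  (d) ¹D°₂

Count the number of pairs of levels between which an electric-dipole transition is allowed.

0

(a)–(b): forbidden (parity, ΔL, ΔJ).
(a)–(c): forbidden (ΔL).
(a)–(d): forbidden (parity, ΔS, ΔL).
(b)–(c): forbidden (ΔL, ΔJ).
(b)–(d): forbidden (parity, ΔS, ΔL).
(c)–(d): forbidden (ΔS, ΔL).
Allowed pairs: 0 of 6.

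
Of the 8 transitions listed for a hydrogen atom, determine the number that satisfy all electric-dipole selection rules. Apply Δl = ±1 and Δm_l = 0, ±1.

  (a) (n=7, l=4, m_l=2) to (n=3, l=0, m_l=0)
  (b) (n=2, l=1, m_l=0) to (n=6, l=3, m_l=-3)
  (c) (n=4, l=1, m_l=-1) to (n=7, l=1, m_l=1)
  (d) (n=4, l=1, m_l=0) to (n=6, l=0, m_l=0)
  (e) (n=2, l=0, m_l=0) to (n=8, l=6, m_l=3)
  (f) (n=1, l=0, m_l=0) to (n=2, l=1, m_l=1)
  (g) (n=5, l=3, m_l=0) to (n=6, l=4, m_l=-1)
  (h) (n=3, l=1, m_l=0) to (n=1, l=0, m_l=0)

4

(a) forbidden — Δl = -4 (E1 requires Δl = ±1); Δm_l = -2 (E1 requires Δm_l = 0, ±1)
(b) forbidden — Δl = +2 (E1 requires Δl = ±1); Δm_l = -3 (E1 requires Δm_l = 0, ±1)
(c) forbidden — Δl = +0 (E1 requires Δl = ±1); Δm_l = +2 (E1 requires Δm_l = 0, ±1)
(d) allowed
(e) forbidden — Δl = +6 (E1 requires Δl = ±1); Δm_l = +3 (E1 requires Δm_l = 0, ±1)
(f) allowed
(g) allowed
(h) allowed
Total allowed: 4 of 8.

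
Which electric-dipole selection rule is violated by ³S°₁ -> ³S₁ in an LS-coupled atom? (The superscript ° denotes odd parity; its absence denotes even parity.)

Initial level: S=1, L=0, J=1, parity odd. Final level: S=1, L=0, J=1, parity even.
Parity must change: odd → even — ok.
ΔS = 0: S: 1 → 1 — ok.
ΔL = 0, ±1 (not L=0↔0): L: 0 → 0, ΔL = +0 — fails.
ΔJ = 0, ±1 (not J=0↔0): J: 1 → 1, ΔJ = +0 — ok.

the L=0 ↔ L=0 exclusion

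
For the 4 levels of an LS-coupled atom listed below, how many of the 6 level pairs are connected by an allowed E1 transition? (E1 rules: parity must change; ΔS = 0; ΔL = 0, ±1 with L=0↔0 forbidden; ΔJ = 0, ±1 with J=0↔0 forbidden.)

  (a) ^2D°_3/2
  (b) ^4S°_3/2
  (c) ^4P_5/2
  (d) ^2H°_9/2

1

(a)–(b): forbidden (parity, ΔS, ΔL).
(a)–(c): forbidden (ΔS).
(a)–(d): forbidden (parity, ΔL, ΔJ).
(b)–(c): allowed.
(b)–(d): forbidden (parity, ΔS, ΔL, ΔJ).
(c)–(d): forbidden (ΔS, ΔL, ΔJ).
Allowed pairs: 1 of 6.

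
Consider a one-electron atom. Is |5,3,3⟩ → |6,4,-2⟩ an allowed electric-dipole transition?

Initial l = 3, final l = 4, so Δl = +1. E1 requires Δl = ±1: satisfied.
m_l: 3 → -2 (Δm_l = -5). |Δm_l| ≤ 1 violated.
The transition is electric-dipole forbidden.

forbidden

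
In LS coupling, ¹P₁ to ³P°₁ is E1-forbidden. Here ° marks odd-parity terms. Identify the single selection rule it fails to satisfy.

the ΔS = 0 rule

Parity must change: even → odd — satisfied.
ΔS = 0: S: 0 → 1 — violated.
ΔL = 0, ±1 (not L=0↔0): L: 1 → 1, ΔL = +0 — satisfied.
ΔJ = 0, ±1 (not J=0↔0): J: 1 → 1, ΔJ = +0 — satisfied.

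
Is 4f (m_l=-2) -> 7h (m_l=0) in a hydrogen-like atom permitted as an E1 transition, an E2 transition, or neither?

E2

Δl = 5 − 3 = +2; l_i + l_f = 8.
Δm_l = +2.
E1 (Δl = ±1, |Δm_l| ≤ 1): not satisfied.
E2 (Δl = 0,±2, l_i+l_f ≥ 2, |Δm_l| ≤ 2): satisfied.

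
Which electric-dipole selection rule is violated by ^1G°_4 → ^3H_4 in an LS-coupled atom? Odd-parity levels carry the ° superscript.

Reading off the term symbols: S 0→1, L 4→5, J 4→4, parity odd→even.
Parity must change: odd → even — ok.
ΔS = 0: S: 0 → 1 — fails.
ΔL = 0, ±1 (not L=0↔0): L: 4 → 5, ΔL = +1 — ok.
ΔJ = 0, ±1 (not J=0↔0): J: 4 → 4, ΔJ = +0 — ok.

the ΔS = 0 rule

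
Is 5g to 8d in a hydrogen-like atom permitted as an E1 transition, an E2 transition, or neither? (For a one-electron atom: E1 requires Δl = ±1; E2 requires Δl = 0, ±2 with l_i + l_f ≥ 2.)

E2

Δl = 2 − 4 = -2; l_i + l_f = 6.
E1 (Δl = ±1): not satisfied.
E2 (Δl = 0,±2, l_i+l_f ≥ 2): satisfied.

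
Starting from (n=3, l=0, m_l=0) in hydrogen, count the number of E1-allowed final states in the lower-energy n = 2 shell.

E1 requires Δl = ±1, so l_f ∈ {-1, 1}; with 0 ≤ l_f ≤ n_f−1 = 1, the allowed l_f values are {1}.
For l_f = 1: m_f ∈ {m_i−1, m_i, m_i+1} ∩ [−1, 1] = {-1, 0, 1} → 3 states.
Total: 3.

3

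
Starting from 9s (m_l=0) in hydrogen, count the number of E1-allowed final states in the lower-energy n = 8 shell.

E1 requires Δl = ±1, so l_f ∈ {-1, 1}; with 0 ≤ l_f ≤ n_f−1 = 7, the allowed l_f values are {1}.
For l_f = 1: m_f ∈ {m_i−1, m_i, m_i+1} ∩ [−1, 1] = {-1, 0, 1} → 3 states.
Total: 3.

3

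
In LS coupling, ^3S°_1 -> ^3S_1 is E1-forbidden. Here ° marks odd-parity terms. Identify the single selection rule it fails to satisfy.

the L=0 ↔ L=0 exclusion

Reading off the term symbols: S 1→1, L 0→0, J 1→1, parity odd→even.
Parity must change: odd → even — ok.
ΔS = 0: S: 1 → 1 — ok.
ΔL = 0, ±1 (not L=0↔0): L: 0 → 0, ΔL = +0 — fails.
ΔJ = 0, ±1 (not J=0↔0): J: 1 → 1, ΔJ = +0 — ok.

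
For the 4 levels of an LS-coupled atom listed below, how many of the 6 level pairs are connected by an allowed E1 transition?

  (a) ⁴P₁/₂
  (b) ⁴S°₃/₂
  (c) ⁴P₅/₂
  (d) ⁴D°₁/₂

3

(a)–(b): allowed.
(a)–(c): forbidden (parity, ΔJ).
(a)–(d): allowed.
(b)–(c): allowed.
(b)–(d): forbidden (parity, ΔL).
(c)–(d): forbidden (ΔJ).
Allowed pairs: 3 of 6.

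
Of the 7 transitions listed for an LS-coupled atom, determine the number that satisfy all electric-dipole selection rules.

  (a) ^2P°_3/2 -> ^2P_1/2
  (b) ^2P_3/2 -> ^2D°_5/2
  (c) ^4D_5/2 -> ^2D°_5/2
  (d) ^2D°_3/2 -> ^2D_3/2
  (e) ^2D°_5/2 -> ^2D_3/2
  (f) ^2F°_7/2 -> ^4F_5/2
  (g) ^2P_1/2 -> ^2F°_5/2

(a) allowed
(b) allowed
(c) forbidden (ΔS fails)
(d) allowed
(e) allowed
(f) forbidden (ΔS fails)
(g) forbidden (ΔL, ΔJ fail)
Total allowed: 4 of 7.

4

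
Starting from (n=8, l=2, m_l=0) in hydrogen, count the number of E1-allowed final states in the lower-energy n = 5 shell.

6

E1 requires Δl = ±1, so l_f ∈ {1, 3}; with 0 ≤ l_f ≤ n_f−1 = 4, the allowed l_f values are {1, 3}.
For l_f = 1: m_f ∈ {m_i−1, m_i, m_i+1} ∩ [−1, 1] = {-1, 0, 1} → 3 states.
For l_f = 3: m_f ∈ {m_i−1, m_i, m_i+1} ∩ [−3, 3] = {-1, 0, 1} → 3 states.
Total: 6.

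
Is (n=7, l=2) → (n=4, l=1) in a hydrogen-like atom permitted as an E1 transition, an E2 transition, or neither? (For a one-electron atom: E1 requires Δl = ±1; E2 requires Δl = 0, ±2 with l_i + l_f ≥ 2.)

Δl = 1 − 2 = -1; l_i + l_f = 3.
E1 (Δl = ±1): satisfied.
E2 (Δl = 0,±2, l_i+l_f ≥ 2): not satisfied.

E1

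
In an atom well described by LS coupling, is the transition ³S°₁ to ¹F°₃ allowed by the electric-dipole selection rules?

Reading off the term symbols: S 1→0, L 0→3, J 1→3, parity odd→odd.
Parity must change: odd → odd — fails.
ΔS = 0: S: 1 → 0 — fails.
ΔL = 0, ±1 (not L=0↔0): L: 0 → 3, ΔL = +3 — fails.
ΔJ = 0, ±1 (not J=0↔0): J: 1 → 3, ΔJ = +2 — fails.
Rule(s) violated: parity, ΔS, ΔL, ΔJ.

forbidden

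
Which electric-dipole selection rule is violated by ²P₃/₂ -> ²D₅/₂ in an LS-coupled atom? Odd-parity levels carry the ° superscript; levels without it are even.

Parity must change: even → even — fails.
ΔS = 0: S: 1/2 → 1/2 — ok.
ΔL = 0, ±1 (not L=0↔0): L: 1 → 2, ΔL = +1 — ok.
ΔJ = 0, ±1 (not J=0↔0): J: 3/2 → 5/2, ΔJ = +1 — ok.

parity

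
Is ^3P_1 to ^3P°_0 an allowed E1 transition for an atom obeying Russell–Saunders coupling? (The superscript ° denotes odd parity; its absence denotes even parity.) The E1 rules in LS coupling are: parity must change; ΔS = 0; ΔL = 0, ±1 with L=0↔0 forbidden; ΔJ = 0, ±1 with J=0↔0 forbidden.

Parity must change: even → odd — ✓.
ΔS = 0: S: 1 → 1 — ✓.
ΔL = 0, ±1 (not L=0↔0): L: 1 → 1, ΔL = +0 — ✓.
ΔJ = 0, ±1 (not J=0↔0): J: 1 → 0, ΔJ = -1 — ✓.
All four E1 rules are satisfied.

allowed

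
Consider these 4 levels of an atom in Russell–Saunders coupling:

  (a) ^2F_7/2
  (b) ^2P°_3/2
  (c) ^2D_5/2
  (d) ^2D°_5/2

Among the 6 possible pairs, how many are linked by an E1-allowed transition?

3

(a)–(b): forbidden (ΔL, ΔJ).
(a)–(c): forbidden (parity).
(a)–(d): allowed.
(b)–(c): allowed.
(b)–(d): forbidden (parity).
(c)–(d): allowed.
Allowed pairs: 3 of 6.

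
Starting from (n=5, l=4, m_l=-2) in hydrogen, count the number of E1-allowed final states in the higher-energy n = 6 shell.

E1 requires Δl = ±1, so l_f ∈ {3, 5}; with 0 ≤ l_f ≤ n_f−1 = 5, the allowed l_f values are {3, 5}.
For l_f = 3: m_f ∈ {m_i−1, m_i, m_i+1} ∩ [−3, 3] = {-3, -2, -1} → 3 states.
For l_f = 5: m_f ∈ {m_i−1, m_i, m_i+1} ∩ [−5, 5] = {-3, -2, -1} → 3 states.
Total: 6.

6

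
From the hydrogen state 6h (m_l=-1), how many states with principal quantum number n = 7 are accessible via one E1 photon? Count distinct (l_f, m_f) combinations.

6

E1 requires Δl = ±1, so l_f ∈ {4, 6}; with 0 ≤ l_f ≤ n_f−1 = 6, the allowed l_f values are {4, 6}.
For l_f = 4: m_f ∈ {m_i−1, m_i, m_i+1} ∩ [−4, 4] = {-2, -1, 0} → 3 states.
For l_f = 6: m_f ∈ {m_i−1, m_i, m_i+1} ∩ [−6, 6] = {-2, -1, 0} → 3 states.
Total: 6.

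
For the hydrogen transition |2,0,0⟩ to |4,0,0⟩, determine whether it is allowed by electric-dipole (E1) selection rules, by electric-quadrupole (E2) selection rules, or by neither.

Δl = 0 − 0 = +0; l_i + l_f = 0.
Δm_l = +0.
E1 (Δl = ±1, |Δm_l| ≤ 1): not satisfied.
E2 (Δl = 0,±2, l_i+l_f ≥ 2, |Δm_l| ≤ 2): not satisfied.

neither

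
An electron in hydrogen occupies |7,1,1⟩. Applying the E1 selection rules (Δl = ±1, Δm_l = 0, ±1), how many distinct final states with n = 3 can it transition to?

4

E1 requires Δl = ±1, so l_f ∈ {0, 2}; with 0 ≤ l_f ≤ n_f−1 = 2, the allowed l_f values are {0, 2}.
For l_f = 0: m_f ∈ {m_i−1, m_i, m_i+1} ∩ [−0, 0] = {0} → 1 state.
For l_f = 2: m_f ∈ {m_i−1, m_i, m_i+1} ∩ [−2, 2] = {0, 1, 2} → 3 states.
Total: 4.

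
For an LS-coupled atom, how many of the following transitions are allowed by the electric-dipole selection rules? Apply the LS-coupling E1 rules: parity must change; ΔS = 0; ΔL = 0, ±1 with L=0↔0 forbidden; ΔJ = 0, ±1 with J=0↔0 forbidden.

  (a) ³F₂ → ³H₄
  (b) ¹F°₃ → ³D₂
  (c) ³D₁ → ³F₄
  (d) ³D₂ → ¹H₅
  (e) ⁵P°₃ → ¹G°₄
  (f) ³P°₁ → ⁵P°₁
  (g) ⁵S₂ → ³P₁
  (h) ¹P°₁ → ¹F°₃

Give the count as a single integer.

(a) forbidden (parity, ΔL, ΔJ fail)
(b) forbidden (ΔS fails)
(c) forbidden (parity, ΔJ fail)
(d) forbidden (parity, ΔS, ΔL, ΔJ fail)
(e) forbidden (parity, ΔS, ΔL fail)
(f) forbidden (parity, ΔS fail)
(g) forbidden (parity, ΔS fail)
(h) forbidden (parity, ΔL, ΔJ fail)
Total allowed: 0 of 8.

0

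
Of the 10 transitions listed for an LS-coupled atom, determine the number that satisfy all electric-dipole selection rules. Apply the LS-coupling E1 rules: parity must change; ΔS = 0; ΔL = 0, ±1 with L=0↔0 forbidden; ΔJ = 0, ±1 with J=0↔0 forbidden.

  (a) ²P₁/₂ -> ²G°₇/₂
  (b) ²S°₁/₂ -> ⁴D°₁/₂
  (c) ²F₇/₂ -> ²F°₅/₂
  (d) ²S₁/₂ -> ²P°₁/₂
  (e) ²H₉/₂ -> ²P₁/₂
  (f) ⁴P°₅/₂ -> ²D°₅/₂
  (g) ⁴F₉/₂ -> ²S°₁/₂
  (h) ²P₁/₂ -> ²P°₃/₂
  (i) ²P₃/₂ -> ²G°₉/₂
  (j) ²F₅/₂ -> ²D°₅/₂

4

(a) forbidden (ΔL, ΔJ fail)
(b) forbidden (parity, ΔS, ΔL fail)
(c) allowed
(d) allowed
(e) forbidden (parity, ΔL, ΔJ fail)
(f) forbidden (parity, ΔS fail)
(g) forbidden (ΔS, ΔL, ΔJ fail)
(h) allowed
(i) forbidden (ΔL, ΔJ fail)
(j) allowed
Total allowed: 4 of 10.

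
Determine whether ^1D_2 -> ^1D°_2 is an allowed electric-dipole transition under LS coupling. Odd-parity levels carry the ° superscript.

ΔL = 0, ±1 (not L=0↔0): L: 2 → 2, ΔL = +0 — satisfied.
Parity must change: even → odd — satisfied.
ΔS = 0: S: 0 → 0 — satisfied.
ΔJ = 0, ±1 (not J=0↔0): J: 2 → 2, ΔJ = +0 — satisfied.
All four E1 rules are satisfied.

allowed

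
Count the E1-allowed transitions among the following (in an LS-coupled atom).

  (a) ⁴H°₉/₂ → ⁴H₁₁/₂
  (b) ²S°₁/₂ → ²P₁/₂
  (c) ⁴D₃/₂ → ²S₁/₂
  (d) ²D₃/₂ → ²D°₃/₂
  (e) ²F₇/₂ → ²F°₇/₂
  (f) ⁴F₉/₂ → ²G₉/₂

4

(a) allowed
(b) allowed
(c) forbidden (parity, ΔS, ΔL fail)
(d) allowed
(e) allowed
(f) forbidden (parity, ΔS fail)
Total allowed: 4 of 6.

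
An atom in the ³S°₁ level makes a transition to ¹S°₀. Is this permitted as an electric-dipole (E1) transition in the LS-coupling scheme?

forbidden

Parity must change: odd → odd — fails.
ΔS = 0: S: 1 → 0 — fails.
ΔL = 0, ±1 (not L=0↔0): L: 0 → 0, ΔL = +0 — fails.
ΔJ = 0, ±1 (not J=0↔0): J: 1 → 0, ΔJ = -1 — ok.
Rule(s) violated: parity, ΔS, ΔL.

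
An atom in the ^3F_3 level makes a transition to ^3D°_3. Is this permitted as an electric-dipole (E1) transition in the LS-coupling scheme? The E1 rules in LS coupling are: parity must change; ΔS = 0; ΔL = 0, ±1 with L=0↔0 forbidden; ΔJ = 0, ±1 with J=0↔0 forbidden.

allowed

Reading off the term symbols: S 1→1, L 3→2, J 3→3, parity even→odd.
ΔS = 0: S: 1 → 1 — passes.
Parity must change: even → odd — passes.
ΔJ = 0, ±1 (not J=0↔0): J: 3 → 3, ΔJ = +0 — passes.
ΔL = 0, ±1 (not L=0↔0): L: 3 → 2, ΔL = -1 — passes.
All four E1 rules are satisfied.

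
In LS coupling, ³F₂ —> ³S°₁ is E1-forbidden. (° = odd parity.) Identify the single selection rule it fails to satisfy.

the ΔL = 0, ±1 rule

Initial level: S=1, L=3, J=2, parity even. Final level: S=1, L=0, J=1, parity odd.
ΔL = 0, ±1 (not L=0↔0): L: 3 → 0, ΔL = -3 — ✗.
ΔS = 0: S: 1 → 1 — ✓.
Parity must change: even → odd — ✓.
ΔJ = 0, ±1 (not J=0↔0): J: 2 → 1, ΔJ = -1 — ✓.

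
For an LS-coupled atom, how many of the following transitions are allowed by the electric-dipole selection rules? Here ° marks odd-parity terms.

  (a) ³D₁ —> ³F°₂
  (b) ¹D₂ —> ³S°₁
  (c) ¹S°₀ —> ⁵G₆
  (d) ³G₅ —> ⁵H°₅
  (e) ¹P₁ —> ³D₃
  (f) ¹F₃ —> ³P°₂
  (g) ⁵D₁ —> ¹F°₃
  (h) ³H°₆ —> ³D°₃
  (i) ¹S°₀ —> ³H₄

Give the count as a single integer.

1

(a) allowed
(b) forbidden (ΔS, ΔL fail)
(c) forbidden (ΔS, ΔL, ΔJ fail)
(d) forbidden (ΔS fails)
(e) forbidden (parity, ΔS, ΔJ fail)
(f) forbidden (ΔS, ΔL fail)
(g) forbidden (ΔS, ΔJ fail)
(h) forbidden (parity, ΔL, ΔJ fail)
(i) forbidden (ΔS, ΔL, ΔJ fail)
Total allowed: 1 of 9.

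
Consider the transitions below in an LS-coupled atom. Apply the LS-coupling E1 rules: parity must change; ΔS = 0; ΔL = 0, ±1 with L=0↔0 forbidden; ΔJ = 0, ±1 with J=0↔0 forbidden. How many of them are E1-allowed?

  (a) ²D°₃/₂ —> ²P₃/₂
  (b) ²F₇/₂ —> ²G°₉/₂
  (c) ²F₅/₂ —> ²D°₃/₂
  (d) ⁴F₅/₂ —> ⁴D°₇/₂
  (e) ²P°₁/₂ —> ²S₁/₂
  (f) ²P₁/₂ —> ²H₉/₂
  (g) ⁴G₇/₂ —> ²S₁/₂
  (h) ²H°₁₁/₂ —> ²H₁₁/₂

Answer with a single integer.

(a) allowed
(b) allowed
(c) allowed
(d) allowed
(e) allowed
(f) forbidden (parity, ΔL, ΔJ fail)
(g) forbidden (parity, ΔS, ΔL, ΔJ fail)
(h) allowed
Total allowed: 6 of 8.

6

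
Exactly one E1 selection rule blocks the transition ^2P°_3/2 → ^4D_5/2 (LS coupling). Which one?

Reading off the term symbols: S 1/2→3/2, L 1→2, J 3/2→5/2, parity odd→even.
Parity must change: odd → even — ok.
ΔS = 0: S: 1/2 → 3/2 — fails.
ΔL = 0, ±1 (not L=0↔0): L: 1 → 2, ΔL = +1 — ok.
ΔJ = 0, ±1 (not J=0↔0): J: 3/2 → 5/2, ΔJ = +1 — ok.

the ΔS = 0 rule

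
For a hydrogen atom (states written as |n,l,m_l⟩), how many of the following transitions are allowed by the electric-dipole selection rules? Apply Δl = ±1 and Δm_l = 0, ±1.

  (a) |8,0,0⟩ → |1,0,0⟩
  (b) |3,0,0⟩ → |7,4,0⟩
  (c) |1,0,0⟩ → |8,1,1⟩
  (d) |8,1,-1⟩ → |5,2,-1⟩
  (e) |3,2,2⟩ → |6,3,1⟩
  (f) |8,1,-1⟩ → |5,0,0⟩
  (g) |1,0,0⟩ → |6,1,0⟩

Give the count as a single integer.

(a) forbidden — Δl = +0 (E1 requires Δl = ±1)
(b) forbidden — Δl = +4 (E1 requires Δl = ±1)
(c) allowed
(d) allowed
(e) allowed
(f) allowed
(g) allowed
Total allowed: 5 of 7.

5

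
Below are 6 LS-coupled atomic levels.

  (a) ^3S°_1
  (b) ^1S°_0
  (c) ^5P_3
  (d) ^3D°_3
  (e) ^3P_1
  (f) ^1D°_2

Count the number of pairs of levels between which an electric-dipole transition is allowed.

1

(a)–(b): forbidden (parity, ΔS, ΔL).
(a)–(c): forbidden (ΔS, ΔJ).
(a)–(d): forbidden (parity, ΔL, ΔJ).
(a)–(e): allowed.
(a)–(f): forbidden (parity, ΔS, ΔL).
(b)–(c): forbidden (ΔS, ΔJ).
(b)–(d): forbidden (parity, ΔS, ΔL, ΔJ).
(b)–(e): forbidden (ΔS).
(b)–(f): forbidden (parity, ΔL, ΔJ).
(c)–(d): forbidden (ΔS).
(c)–(e): forbidden (parity, ΔS, ΔJ).
(c)–(f): forbidden (ΔS).
(d)–(e): forbidden (ΔJ).
(d)–(f): forbidden (parity, ΔS).
(e)–(f): forbidden (ΔS).
Allowed pairs: 1 of 15.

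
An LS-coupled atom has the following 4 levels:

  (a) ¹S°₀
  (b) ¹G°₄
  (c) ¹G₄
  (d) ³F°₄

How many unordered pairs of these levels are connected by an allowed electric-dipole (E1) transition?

1

(a)–(b): forbidden (parity, ΔL, ΔJ).
(a)–(c): forbidden (ΔL, ΔJ).
(a)–(d): forbidden (parity, ΔS, ΔL, ΔJ).
(b)–(c): allowed.
(b)–(d): forbidden (parity, ΔS).
(c)–(d): forbidden (ΔS).
Allowed pairs: 1 of 6.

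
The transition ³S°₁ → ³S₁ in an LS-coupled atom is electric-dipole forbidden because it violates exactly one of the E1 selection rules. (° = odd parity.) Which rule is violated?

the L=0 ↔ L=0 exclusion

Initial level: S=1, L=0, J=1, parity odd. Final level: S=1, L=0, J=1, parity even.
Parity must change: odd → even — ✓.
ΔS = 0: S: 1 → 1 — ✓.
ΔL = 0, ±1 (not L=0↔0): L: 0 → 0, ΔL = +0 — ✗.
ΔJ = 0, ±1 (not J=0↔0): J: 1 → 1, ΔJ = +0 — ✓.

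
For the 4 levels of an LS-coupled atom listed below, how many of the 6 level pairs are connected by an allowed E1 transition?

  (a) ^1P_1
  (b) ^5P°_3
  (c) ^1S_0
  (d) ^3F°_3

0

(a)–(b): forbidden (ΔS, ΔJ).
(a)–(c): forbidden (parity).
(a)–(d): forbidden (ΔS, ΔL, ΔJ).
(b)–(c): forbidden (ΔS, ΔJ).
(b)–(d): forbidden (parity, ΔS, ΔL).
(c)–(d): forbidden (ΔS, ΔL, ΔJ).
Allowed pairs: 0 of 6.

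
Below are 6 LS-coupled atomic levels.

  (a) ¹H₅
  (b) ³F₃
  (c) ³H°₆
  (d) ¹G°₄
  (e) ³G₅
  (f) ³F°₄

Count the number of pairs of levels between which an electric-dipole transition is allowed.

4

(a)–(b): forbidden (parity, ΔS, ΔL, ΔJ).
(a)–(c): forbidden (ΔS).
(a)–(d): allowed.
(a)–(e): forbidden (parity, ΔS).
(a)–(f): forbidden (ΔS, ΔL).
(b)–(c): forbidden (ΔL, ΔJ).
(b)–(d): forbidden (ΔS).
(b)–(e): forbidden (parity, ΔJ).
(b)–(f): allowed.
(c)–(d): forbidden (parity, ΔS, ΔJ).
(c)–(e): allowed.
(c)–(f): forbidden (parity, ΔL, ΔJ).
(d)–(e): forbidden (ΔS).
(d)–(f): forbidden (parity, ΔS).
(e)–(f): allowed.
Allowed pairs: 4 of 15.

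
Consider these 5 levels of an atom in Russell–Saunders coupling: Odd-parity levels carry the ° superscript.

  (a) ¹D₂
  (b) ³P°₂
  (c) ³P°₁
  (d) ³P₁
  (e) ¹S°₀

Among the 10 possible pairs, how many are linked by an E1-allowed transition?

(a)–(b): forbidden (ΔS).
(a)–(c): forbidden (ΔS).
(a)–(d): forbidden (parity, ΔS).
(a)–(e): forbidden (ΔL, ΔJ).
(b)–(c): forbidden (parity).
(b)–(d): allowed.
(b)–(e): forbidden (parity, ΔS, ΔJ).
(c)–(d): allowed.
(c)–(e): forbidden (parity, ΔS).
(d)–(e): forbidden (ΔS).
Allowed pairs: 2 of 10.

2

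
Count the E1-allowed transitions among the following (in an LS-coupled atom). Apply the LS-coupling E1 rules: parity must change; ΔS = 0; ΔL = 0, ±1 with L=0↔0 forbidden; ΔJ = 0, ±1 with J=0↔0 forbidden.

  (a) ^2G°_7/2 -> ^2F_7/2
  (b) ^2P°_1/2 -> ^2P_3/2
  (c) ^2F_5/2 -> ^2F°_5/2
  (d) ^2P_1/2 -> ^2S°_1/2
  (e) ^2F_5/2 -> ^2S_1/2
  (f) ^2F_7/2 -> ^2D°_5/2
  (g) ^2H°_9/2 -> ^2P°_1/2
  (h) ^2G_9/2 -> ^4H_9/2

5

(a) allowed
(b) allowed
(c) allowed
(d) allowed
(e) forbidden (parity, ΔL, ΔJ fail)
(f) allowed
(g) forbidden (parity, ΔL, ΔJ fail)
(h) forbidden (parity, ΔS fail)
Total allowed: 5 of 8.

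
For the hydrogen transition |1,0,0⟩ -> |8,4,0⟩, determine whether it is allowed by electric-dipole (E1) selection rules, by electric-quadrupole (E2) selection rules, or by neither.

Δl = 4 − 0 = +4; l_i + l_f = 4.
Δm_l = +0.
E1 (Δl = ±1, |Δm_l| ≤ 1): not satisfied.
E2 (Δl = 0,±2, l_i+l_f ≥ 2, |Δm_l| ≤ 2): not satisfied.

neither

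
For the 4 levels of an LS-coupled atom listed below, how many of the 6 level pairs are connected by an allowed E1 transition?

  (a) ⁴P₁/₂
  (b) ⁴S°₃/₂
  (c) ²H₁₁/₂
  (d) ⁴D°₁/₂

(a)–(b): allowed.
(a)–(c): forbidden (parity, ΔS, ΔL, ΔJ).
(a)–(d): allowed.
(b)–(c): forbidden (ΔS, ΔL, ΔJ).
(b)–(d): forbidden (parity, ΔL).
(c)–(d): forbidden (ΔS, ΔL, ΔJ).
Allowed pairs: 2 of 6.

2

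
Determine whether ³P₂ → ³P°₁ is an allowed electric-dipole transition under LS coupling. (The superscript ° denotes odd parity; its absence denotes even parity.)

Parity must change: even → odd — passes.
ΔS = 0: S: 1 → 1 — passes.
ΔL = 0, ±1 (not L=0↔0): L: 1 → 1, ΔL = +0 — passes.
ΔJ = 0, ±1 (not J=0↔0): J: 2 → 1, ΔJ = -1 — passes.
All four E1 rules are satisfied.

allowed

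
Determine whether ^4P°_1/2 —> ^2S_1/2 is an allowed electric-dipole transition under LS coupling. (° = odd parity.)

forbidden

Initial level: S=3/2, L=1, J=1/2, parity odd. Final level: S=1/2, L=0, J=1/2, parity even.
ΔS = 0: S: 3/2 → 1/2 — violated.
Parity must change: odd → even — satisfied.
ΔJ = 0, ±1 (not J=0↔0): J: 1/2 → 1/2, ΔJ = +0 — satisfied.
ΔL = 0, ±1 (not L=0↔0): L: 1 → 0, ΔL = -1 — satisfied.
Rule(s) violated: ΔS.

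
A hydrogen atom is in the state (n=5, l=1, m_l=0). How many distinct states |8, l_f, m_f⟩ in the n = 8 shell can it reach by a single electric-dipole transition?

E1 requires Δl = ±1, so l_f ∈ {0, 2}; with 0 ≤ l_f ≤ n_f−1 = 7, the allowed l_f values are {0, 2}.
For l_f = 0: m_f ∈ {m_i−1, m_i, m_i+1} ∩ [−0, 0] = {0} → 1 state.
For l_f = 2: m_f ∈ {m_i−1, m_i, m_i+1} ∩ [−2, 2] = {-1, 0, 1} → 3 states.
Total: 4.

4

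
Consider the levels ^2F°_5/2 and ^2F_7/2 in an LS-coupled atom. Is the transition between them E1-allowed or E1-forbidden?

allowed

Parity must change: odd → even — passes.
ΔS = 0: S: 1/2 → 1/2 — passes.
ΔL = 0, ±1 (not L=0↔0): L: 3 → 3, ΔL = +0 — passes.
ΔJ = 0, ±1 (not J=0↔0): J: 5/2 → 7/2, ΔJ = +1 — passes.
All four E1 rules are satisfied.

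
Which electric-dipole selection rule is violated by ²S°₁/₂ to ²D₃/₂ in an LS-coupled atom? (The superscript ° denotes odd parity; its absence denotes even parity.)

Parity must change: odd → even — ✓.
ΔS = 0: S: 1/2 → 1/2 — ✓.
ΔL = 0, ±1 (not L=0↔0): L: 0 → 2, ΔL = +2 — ✗.
ΔJ = 0, ±1 (not J=0↔0): J: 1/2 → 3/2, ΔJ = +1 — ✓.

the ΔL = 0, ±1 rule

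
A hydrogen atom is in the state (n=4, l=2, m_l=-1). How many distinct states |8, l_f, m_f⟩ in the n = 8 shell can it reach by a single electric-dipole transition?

E1 requires Δl = ±1, so l_f ∈ {1, 3}; with 0 ≤ l_f ≤ n_f−1 = 7, the allowed l_f values are {1, 3}.
For l_f = 1: m_f ∈ {m_i−1, m_i, m_i+1} ∩ [−1, 1] = {-1, 0} → 2 states.
For l_f = 3: m_f ∈ {m_i−1, m_i, m_i+1} ∩ [−3, 3] = {-2, -1, 0} → 3 states.
Total: 5.

5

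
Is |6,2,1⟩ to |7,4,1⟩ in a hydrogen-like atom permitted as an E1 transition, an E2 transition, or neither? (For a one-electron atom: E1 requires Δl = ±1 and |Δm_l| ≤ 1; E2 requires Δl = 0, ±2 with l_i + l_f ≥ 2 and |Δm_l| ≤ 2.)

E2

Δl = 4 − 2 = +2; l_i + l_f = 6.
Δm_l = +0.
E1 (Δl = ±1, |Δm_l| ≤ 1): not satisfied.
E2 (Δl = 0,±2, l_i+l_f ≥ 2, |Δm_l| ≤ 2): satisfied.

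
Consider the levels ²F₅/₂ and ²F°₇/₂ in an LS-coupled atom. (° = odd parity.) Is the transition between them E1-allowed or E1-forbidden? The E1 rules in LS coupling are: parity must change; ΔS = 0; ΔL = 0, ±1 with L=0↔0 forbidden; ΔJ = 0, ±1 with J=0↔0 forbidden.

allowed

Initial level: S=1/2, L=3, J=5/2, parity even. Final level: S=1/2, L=3, J=7/2, parity odd.
ΔL = 0, ±1 (not L=0↔0): L: 3 → 3, ΔL = +0 — ✓.
ΔS = 0: S: 1/2 → 1/2 — ✓.
Parity must change: even → odd — ✓.
ΔJ = 0, ±1 (not J=0↔0): J: 5/2 → 7/2, ΔJ = +1 — ✓.
All four E1 rules are satisfied.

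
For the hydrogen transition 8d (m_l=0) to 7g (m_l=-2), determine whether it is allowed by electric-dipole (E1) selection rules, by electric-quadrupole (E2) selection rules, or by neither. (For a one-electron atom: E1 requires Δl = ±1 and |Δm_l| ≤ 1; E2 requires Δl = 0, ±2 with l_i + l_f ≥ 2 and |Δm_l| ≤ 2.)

E2

Δl = 4 − 2 = +2; l_i + l_f = 6.
Δm_l = -2.
E1 (Δl = ±1, |Δm_l| ≤ 1): not satisfied.
E2 (Δl = 0,±2, l_i+l_f ≥ 2, |Δm_l| ≤ 2): satisfied.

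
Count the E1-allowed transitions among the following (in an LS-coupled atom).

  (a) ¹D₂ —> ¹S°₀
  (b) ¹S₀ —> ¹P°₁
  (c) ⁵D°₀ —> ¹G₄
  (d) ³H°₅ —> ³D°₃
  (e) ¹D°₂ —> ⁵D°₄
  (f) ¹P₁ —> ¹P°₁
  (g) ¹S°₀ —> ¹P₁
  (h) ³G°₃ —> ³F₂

4

(a) forbidden (ΔL, ΔJ fail)
(b) allowed
(c) forbidden (ΔS, ΔL, ΔJ fail)
(d) forbidden (parity, ΔL, ΔJ fail)
(e) forbidden (parity, ΔS, ΔJ fail)
(f) allowed
(g) allowed
(h) allowed
Total allowed: 4 of 8.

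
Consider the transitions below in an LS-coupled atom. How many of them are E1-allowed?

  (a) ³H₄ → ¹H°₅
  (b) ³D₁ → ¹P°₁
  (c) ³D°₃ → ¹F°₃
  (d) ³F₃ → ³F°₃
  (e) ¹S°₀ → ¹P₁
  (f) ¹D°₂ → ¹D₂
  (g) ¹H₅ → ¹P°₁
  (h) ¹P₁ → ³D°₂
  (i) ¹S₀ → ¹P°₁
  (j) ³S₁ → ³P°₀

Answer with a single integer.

(a) forbidden (ΔS fails)
(b) forbidden (ΔS fails)
(c) forbidden (parity, ΔS fail)
(d) allowed
(e) allowed
(f) allowed
(g) forbidden (ΔL, ΔJ fail)
(h) forbidden (ΔS fails)
(i) allowed
(j) allowed
Total allowed: 5 of 10.

5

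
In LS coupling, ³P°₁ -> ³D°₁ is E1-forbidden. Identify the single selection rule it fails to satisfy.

parity

Reading off the term symbols: S 1→1, L 1→2, J 1→1, parity odd→odd.
ΔL = 0, ±1 (not L=0↔0): L: 1 → 2, ΔL = +1 — ok.
ΔS = 0: S: 1 → 1 — ok.
ΔJ = 0, ±1 (not J=0↔0): J: 1 → 1, ΔJ = +0 — ok.
Parity must change: odd → odd — fails.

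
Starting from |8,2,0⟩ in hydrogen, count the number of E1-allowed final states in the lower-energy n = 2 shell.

3

E1 requires Δl = ±1, so l_f ∈ {1, 3}; with 0 ≤ l_f ≤ n_f−1 = 1, the allowed l_f values are {1}.
For l_f = 1: m_f ∈ {m_i−1, m_i, m_i+1} ∩ [−1, 1] = {-1, 0, 1} → 3 states.
Total: 3.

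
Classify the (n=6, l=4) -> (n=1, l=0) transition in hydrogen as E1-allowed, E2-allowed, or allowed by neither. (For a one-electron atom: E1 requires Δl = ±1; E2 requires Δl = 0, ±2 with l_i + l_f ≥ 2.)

neither

Δl = 0 − 4 = -4; l_i + l_f = 4.
E1 (Δl = ±1): not satisfied.
E2 (Δl = 0,±2, l_i+l_f ≥ 2): not satisfied.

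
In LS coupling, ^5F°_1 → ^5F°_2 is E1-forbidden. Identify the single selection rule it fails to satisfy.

parity

Initial level: S=2, L=3, J=1, parity odd. Final level: S=2, L=3, J=2, parity odd.
ΔL = 0, ±1 (not L=0↔0): L: 3 → 3, ΔL = +0 — satisfied.
Parity must change: odd → odd — violated.
ΔJ = 0, ±1 (not J=0↔0): J: 1 → 2, ΔJ = +1 — satisfied.
ΔS = 0: S: 2 → 2 — satisfied.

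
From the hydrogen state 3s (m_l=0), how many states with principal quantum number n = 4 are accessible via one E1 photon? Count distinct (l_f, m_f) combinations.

E1 requires Δl = ±1, so l_f ∈ {-1, 1}; with 0 ≤ l_f ≤ n_f−1 = 3, the allowed l_f values are {1}.
For l_f = 1: m_f ∈ {m_i−1, m_i, m_i+1} ∩ [−1, 1] = {-1, 0, 1} → 3 states.
Total: 3.

3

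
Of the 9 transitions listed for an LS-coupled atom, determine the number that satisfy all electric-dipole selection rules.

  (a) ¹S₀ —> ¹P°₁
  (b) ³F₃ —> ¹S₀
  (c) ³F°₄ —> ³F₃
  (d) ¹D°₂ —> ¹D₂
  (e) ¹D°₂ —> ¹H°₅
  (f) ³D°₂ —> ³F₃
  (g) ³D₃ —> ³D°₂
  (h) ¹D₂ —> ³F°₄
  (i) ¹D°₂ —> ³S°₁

5

(a) allowed
(b) forbidden (parity, ΔS, ΔL, ΔJ fail)
(c) allowed
(d) allowed
(e) forbidden (parity, ΔL, ΔJ fail)
(f) allowed
(g) allowed
(h) forbidden (ΔS, ΔJ fail)
(i) forbidden (parity, ΔS, ΔL fail)
Total allowed: 5 of 9.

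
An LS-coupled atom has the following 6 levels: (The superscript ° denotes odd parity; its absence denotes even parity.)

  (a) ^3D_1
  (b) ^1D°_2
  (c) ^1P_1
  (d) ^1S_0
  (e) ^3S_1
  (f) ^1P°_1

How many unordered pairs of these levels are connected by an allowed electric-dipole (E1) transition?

3

(a)–(b): forbidden (ΔS).
(a)–(c): forbidden (parity, ΔS).
(a)–(d): forbidden (parity, ΔS, ΔL).
(a)–(e): forbidden (parity, ΔL).
(a)–(f): forbidden (ΔS).
(b)–(c): allowed.
(b)–(d): forbidden (ΔL, ΔJ).
(b)–(e): forbidden (ΔS, ΔL).
(b)–(f): forbidden (parity).
(c)–(d): forbidden (parity).
(c)–(e): forbidden (parity, ΔS).
(c)–(f): allowed.
(d)–(e): forbidden (parity, ΔS, ΔL).
(d)–(f): allowed.
(e)–(f): forbidden (ΔS).
Allowed pairs: 3 of 15.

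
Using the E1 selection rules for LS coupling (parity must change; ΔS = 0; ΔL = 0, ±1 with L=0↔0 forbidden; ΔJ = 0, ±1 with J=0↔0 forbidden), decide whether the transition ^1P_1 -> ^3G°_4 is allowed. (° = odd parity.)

forbidden

Initial level: S=0, L=1, J=1, parity even. Final level: S=1, L=4, J=4, parity odd.
ΔJ = 0, ±1 (not J=0↔0): J: 1 → 4, ΔJ = +3 — fails.
Parity must change: even → odd — ok.
ΔL = 0, ±1 (not L=0↔0): L: 1 → 4, ΔL = +3 — fails.
ΔS = 0: S: 0 → 1 — fails.
Rule(s) violated: ΔS, ΔL, ΔJ.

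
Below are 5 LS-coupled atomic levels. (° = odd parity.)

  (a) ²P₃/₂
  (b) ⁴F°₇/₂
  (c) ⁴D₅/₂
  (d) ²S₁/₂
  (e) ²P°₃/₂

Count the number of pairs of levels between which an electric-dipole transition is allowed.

3

(a)–(b): forbidden (ΔS, ΔL, ΔJ).
(a)–(c): forbidden (parity, ΔS).
(a)–(d): forbidden (parity).
(a)–(e): allowed.
(b)–(c): allowed.
(b)–(d): forbidden (ΔS, ΔL, ΔJ).
(b)–(e): forbidden (parity, ΔS, ΔL, ΔJ).
(c)–(d): forbidden (parity, ΔS, ΔL, ΔJ).
(c)–(e): forbidden (ΔS).
(d)–(e): allowed.
Allowed pairs: 3 of 10.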